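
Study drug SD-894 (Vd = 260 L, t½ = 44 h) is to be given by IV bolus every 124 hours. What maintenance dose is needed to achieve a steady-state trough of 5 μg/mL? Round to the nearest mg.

7869 mg

τ/t½ = 124/44 ≈ 2.8182, so f = (1/2)^(124/44) ≈ 0.141789.
Cmin,ss = (D/Vd)·f/(1−f), so D = Cmin,ss·Vd·(1−f)/f.
D = 5 × 260 × (1−f)/f ≈ 5 × 260 × 6.05273 ≈ 7868.55 mg.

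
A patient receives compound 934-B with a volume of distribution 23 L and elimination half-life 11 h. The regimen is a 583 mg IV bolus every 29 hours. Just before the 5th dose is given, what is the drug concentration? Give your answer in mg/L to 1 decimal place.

f = (1/2)^(τ/t½) = (1/2)^(29/11) ≈ 0.1608.
C₀ = D/Vd = 583/23 ≈ 25.348 mg/L.
Before the 5th dose, 4 doses have been given. Superposition: Cmin = C₀·(f + f² + … + f^4).
≈ 25.348 × (0.1608 + 0.0259 + 0.0042 + 0.0007) ≈ 25.348 × 0.1916 ≈ 4.857 mg/L.

4.9 mg/L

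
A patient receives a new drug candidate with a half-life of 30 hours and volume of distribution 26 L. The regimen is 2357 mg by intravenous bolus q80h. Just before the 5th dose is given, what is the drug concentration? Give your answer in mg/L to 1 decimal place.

16.9 mg/L

f = (1/2)^(τ/t½) = (1/2)^(80/30) ≈ 0.1575.
C₀ = D/Vd = 2357/26 ≈ 90.654 mg/L.
Before the 5th dose, 4 doses have been given. Superposition: Cmin = C₀·(f + f² + … + f^4).
≈ 90.654 × (0.1575 + 0.0248 + 0.0039 + 0.0006) ≈ 90.654 × 0.1868 ≈ 16.934 mg/L.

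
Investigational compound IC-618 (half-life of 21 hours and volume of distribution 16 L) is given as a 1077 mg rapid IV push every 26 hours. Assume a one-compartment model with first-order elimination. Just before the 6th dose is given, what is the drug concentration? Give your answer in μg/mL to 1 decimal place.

48.9 μg/mL

f = (1/2)^(τ/t½) = (1/2)^(26/21) ≈ 0.4239.
C₀ = D/Vd = 1077/16 ≈ 67.312 μg/mL.
Before the 6th dose, 5 doses have been given. Superposition: Cmin = C₀·(f + f² + … + f^5).
≈ 67.312 × (0.4239 + 0.1797 + 0.0762 + 0.0323 + 0.0137) ≈ 67.312 × 0.7258 ≈ 48.855 μg/mL.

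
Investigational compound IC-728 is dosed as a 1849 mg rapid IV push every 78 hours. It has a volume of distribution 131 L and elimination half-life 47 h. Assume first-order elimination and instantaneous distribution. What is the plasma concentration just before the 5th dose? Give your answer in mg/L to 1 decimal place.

f = (1/2)^(τ/t½) = (1/2)^(78/47) ≈ 0.3165.
C₀ = D/Vd = 1849/131 ≈ 14.115 mg/L.
Before the 5th dose, 4 doses have been given. Superposition: Cmin = C₀·(f + f² + … + f^4).
≈ 14.115 × (0.3165 + 0.1002 + 0.0317 + 0.0100) ≈ 14.115 × 0.4584 ≈ 6.470 mg/L.

6.5 mg/L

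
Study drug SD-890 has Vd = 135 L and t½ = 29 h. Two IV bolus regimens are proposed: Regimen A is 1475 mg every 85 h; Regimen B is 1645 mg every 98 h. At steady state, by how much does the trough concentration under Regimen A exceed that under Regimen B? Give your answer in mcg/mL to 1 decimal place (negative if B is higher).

Regimen A: f = (1/2)^(85/29) ≈ 0.1311; Cmin,ss = (1475/135)·f/(1−f) ≈ 1.649 mcg/mL.
Regimen B: f = (1/2)^(98/29) ≈ 0.0961; Cmin,ss = (1645/135)·f/(1−f) ≈ 1.295 mcg/mL.
Difference ≈ 1.649 − 1.295 ≈ 0.354 mcg/mL.

0.4 mcg/mL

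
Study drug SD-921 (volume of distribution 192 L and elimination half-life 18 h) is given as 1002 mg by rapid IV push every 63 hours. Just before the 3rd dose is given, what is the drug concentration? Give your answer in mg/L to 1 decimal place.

0.5 mg/L

f = (1/2)^(τ/t½) = (1/2)^(63/18) ≈ 0.0884.
C₀ = D/Vd = 1002/192 ≈ 5.219 mg/L.
Before the 3rd dose, 2 doses have been given. Superposition: Cmin = C₀·(f + f²).
≈ 5.219 × (0.0884 + 0.0078) ≈ 5.219 × 0.0962 ≈ 0.502 mg/L.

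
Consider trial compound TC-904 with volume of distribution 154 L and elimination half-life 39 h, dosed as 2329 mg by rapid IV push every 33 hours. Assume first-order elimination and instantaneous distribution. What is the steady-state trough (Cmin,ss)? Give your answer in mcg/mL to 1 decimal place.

19.0 mcg/mL

Over one 33-h interval, 33/39 ≈ 0.84615 half-lives elapse, leaving f ≈ 0.5563 of each dose.
Accumulation ratio R = 1/(1 − f) ≈ 1/0.4437 ≈ 2.2538.
Each bolus raises the concentration by D/Vd = 2329/154 ≈ 15.123 mcg/mL.
Cmax,ss = C₀/(1 − f) ≈ 15.123/0.4437 ≈ 34.084 mcg/mL.
Steady-state trough Cmin,ss = Cmax,ss·f ≈ 34.084 × 0.5563 ≈ 18.961 mcg/mL.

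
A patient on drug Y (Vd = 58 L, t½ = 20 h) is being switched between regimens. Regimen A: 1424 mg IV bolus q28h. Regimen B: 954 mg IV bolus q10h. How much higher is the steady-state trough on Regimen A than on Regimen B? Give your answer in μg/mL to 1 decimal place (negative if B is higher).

Regimen A: f = (1/2)^(28/20) ≈ 0.3789; Cmin,ss = (1424/58)·f/(1−f) ≈ 14.978 μg/mL.
Regimen B: f = (1/2)^(10/20) ≈ 0.7071; Cmin,ss = (954/58)·f/(1−f) ≈ 39.708 μg/mL.
Difference ≈ 14.978 − 39.708 ≈ -24.730 μg/mL.

-24.7 μg/mL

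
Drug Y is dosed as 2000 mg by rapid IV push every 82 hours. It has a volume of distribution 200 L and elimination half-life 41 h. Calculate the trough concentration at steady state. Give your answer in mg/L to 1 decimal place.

3.3 mg/L

τ = 82 h = 2 half-lives, so f = (1/2)^2 = 0.25.
Accumulation ratio R = 1/(1 − f) = 1/0.75 = 4/3.
Single-dose peak C₀ = D/Vd = 2000/200 = 10 mg/L.
Steady-state peak Cmax,ss = C₀·R = 10 × 4/3 ≈ 13.333 mg/L.
Steady-state trough Cmin,ss = Cmax,ss·f ≈ 13.333 × 0.25 ≈ 3.333 mg/L.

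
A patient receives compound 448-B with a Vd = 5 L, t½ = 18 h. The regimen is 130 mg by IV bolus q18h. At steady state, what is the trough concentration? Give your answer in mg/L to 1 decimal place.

26.0 mg/L

The dosing interval is 1 half-life, so f = 2^(−1) = 0.5.
At steady state, R = 1/(1 − 0.5) = 2/1.
Single-dose peak C₀ = D/Vd = 130/5 = 26 mg/L.
Steady-state peak Cmax,ss = C₀·R = 26 × 2/1 ≈ 52.000 mg/L.
Steady-state trough Cmin,ss = Cmax,ss·f ≈ 52.000 × 0.5 ≈ 26.000 mg/L.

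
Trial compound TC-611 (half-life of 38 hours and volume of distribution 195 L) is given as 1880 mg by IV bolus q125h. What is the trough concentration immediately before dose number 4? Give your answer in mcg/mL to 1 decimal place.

f = (1/2)^(τ/t½) = (1/2)^(125/38) ≈ 0.1023.
C₀ = D/Vd = 1880/195 ≈ 9.641 mcg/mL.
Before the 4th dose, 3 doses have been given. Superposition: Cmin = C₀·(f + f² + … + f^3).
≈ 9.641 × (0.1023 + 0.0105 + 0.0011) ≈ 9.641 × 0.1139 ≈ 1.098 mcg/mL.

1.1 mcg/mL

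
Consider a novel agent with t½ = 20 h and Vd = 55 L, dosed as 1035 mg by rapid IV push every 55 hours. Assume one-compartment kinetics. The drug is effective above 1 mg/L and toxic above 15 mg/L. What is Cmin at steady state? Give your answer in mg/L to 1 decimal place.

3.3 mg/L

k = ln2/t½ = ln2/20 ≈ 0.034657 h⁻¹; fraction remaining f = e^(−kτ) = e^(−0.034657×55) ≈ 0.1487.
Accumulation ratio R = 1/(1 − f) ≈ 1/0.8513 ≈ 1.1747.
Single-dose peak C₀ = D/Vd = 1035/55 ≈ 18.818 mg/L.
Steady-state peak Cmax,ss = C₀·R ≈ 18.818 × 1.1747 ≈ 22.106 mg/L.
Steady-state trough Cmin,ss = Cmax,ss·f ≈ 22.106 × 0.1487 ≈ 3.287 mg/L.
Trough 3.3 mg/L vs MEC 1 mg/L: adequate.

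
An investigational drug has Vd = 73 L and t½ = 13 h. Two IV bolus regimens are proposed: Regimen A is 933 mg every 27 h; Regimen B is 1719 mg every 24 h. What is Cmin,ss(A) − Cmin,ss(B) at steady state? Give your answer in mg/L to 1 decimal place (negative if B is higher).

Regimen A: f = (1/2)^(27/13) ≈ 0.2370; Cmin,ss = (933/73)·f/(1−f) ≈ 3.970 mg/L.
Regimen B: f = (1/2)^(24/13) ≈ 0.2781; Cmin,ss = (1719/73)·f/(1−f) ≈ 9.071 mg/L.
Difference ≈ 3.970 − 9.071 ≈ -5.101 mg/L.

-5.1 mg/L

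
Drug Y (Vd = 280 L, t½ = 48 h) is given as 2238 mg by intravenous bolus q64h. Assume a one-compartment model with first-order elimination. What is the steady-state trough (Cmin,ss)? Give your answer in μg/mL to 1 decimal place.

5.3 μg/mL

Over one 64-h interval, 64/48 ≈ 1.3333 half-lives elapse, leaving f ≈ 0.3969 of each dose.
Accumulation ratio R = 1/(1 − f) ≈ 1/0.6031 ≈ 1.6581.
Single-dose peak C₀ = D/Vd = 2238/280 ≈ 7.993 μg/mL.
Steady-state peak Cmax,ss = C₀·R ≈ 7.993 × 1.6581 ≈ 13.253 μg/mL.
Steady-state trough Cmin,ss = Cmax,ss·f ≈ 13.253 × 0.3969 ≈ 5.260 μg/mL.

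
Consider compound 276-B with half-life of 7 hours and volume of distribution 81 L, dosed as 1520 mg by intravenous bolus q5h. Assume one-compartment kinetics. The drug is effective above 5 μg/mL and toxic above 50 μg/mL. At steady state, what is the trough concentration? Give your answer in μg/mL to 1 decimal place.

τ/t½ = 5/7 ≈ 0.71429, so fraction remaining f = (1/2)^(5/7) ≈ 0.6095.
Single-dose peak C₀ = D/Vd = 1520/81 ≈ 18.765 μg/mL.
Steady-state trough Cmin,ss = C₀·f/(1−f) ≈ 18.765 × 0.6095/0.3905 ≈ 29.289 μg/mL.
Trough 29.3 μg/mL vs MEC 5 μg/mL: adequate.

29.3 μg/mL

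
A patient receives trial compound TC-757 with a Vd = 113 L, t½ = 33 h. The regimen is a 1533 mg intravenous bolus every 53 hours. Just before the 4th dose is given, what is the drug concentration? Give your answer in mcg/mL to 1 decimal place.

f = (1/2)^(τ/t½) = (1/2)^(53/33) ≈ 0.3285.
C₀ = D/Vd = 1533/113 ≈ 13.566 mcg/mL.
Before the 4th dose, 3 doses have been given. Superposition: Cmin = C₀·(f + f² + … + f^3).
≈ 13.566 × (0.3285 + 0.1079 + 0.0354) ≈ 13.566 × 0.4718 ≈ 6.400 mcg/mL.

6.4 mcg/mL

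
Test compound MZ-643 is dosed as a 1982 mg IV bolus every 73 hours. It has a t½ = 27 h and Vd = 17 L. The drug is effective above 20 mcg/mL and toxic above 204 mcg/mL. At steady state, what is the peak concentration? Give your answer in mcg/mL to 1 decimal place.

τ/t½ = 73/27 ≈ 2.7037, so fraction remaining f = (1/2)^(73/27) ≈ 0.1535.
At steady state, accumulation factor R = 1/(1 − e^(−kτ)) ≈ 1.1813.
Single-dose peak C₀ = D/Vd = 1982/17 ≈ 116.588 mcg/mL.
Steady-state peak Cmax,ss = C₀·R ≈ 116.588 × 1.1813 ≈ 137.725 mcg/mL.
Peak 137.7 mcg/mL vs MTC 204 mcg/mL: below toxic threshold.

137.7 mcg/mL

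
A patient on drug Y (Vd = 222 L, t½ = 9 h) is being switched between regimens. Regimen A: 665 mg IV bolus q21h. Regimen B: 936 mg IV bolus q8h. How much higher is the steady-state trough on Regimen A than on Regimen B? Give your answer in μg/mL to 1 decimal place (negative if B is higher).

-4.2 μg/mL

Regimen A: f = (1/2)^(21/9) ≈ 0.1984; Cmin,ss = (665/222)·f/(1−f) ≈ 0.741 μg/mL.
Regimen B: f = (1/2)^(8/9) ≈ 0.5400; Cmin,ss = (936/222)·f/(1−f) ≈ 4.949 μg/mL.
Difference ≈ 0.741 − 4.949 ≈ -4.208 μg/mL.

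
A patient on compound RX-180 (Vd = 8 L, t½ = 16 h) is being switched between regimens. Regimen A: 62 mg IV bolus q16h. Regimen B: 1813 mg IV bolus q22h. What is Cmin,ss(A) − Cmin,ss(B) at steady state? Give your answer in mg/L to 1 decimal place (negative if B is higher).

Regimen A: f = (1/2)^(16/16) ≈ 0.5000; Cmin,ss = (62/8)·f/(1−f) ≈ 7.750 mg/L.
Regimen B: f = (1/2)^(22/16) ≈ 0.3856; Cmin,ss = (1813/8)·f/(1−f) ≈ 142.231 mg/L.
Difference ≈ 7.750 − 142.231 ≈ -134.481 mg/L.

-134.5 mg/L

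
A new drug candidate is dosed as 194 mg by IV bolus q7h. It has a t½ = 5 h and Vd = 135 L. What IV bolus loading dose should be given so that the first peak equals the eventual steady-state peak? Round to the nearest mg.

312 mg

f = (1/2)^(7/5) ≈ 0.378929; accumulation ratio R = 1/(1−f) ≈ 1.61012.
Loading dose to hit Cmax,ss on first dose: D_load = D_maint·R ≈ 194 × 1.61012 ≈ 312.36 mg.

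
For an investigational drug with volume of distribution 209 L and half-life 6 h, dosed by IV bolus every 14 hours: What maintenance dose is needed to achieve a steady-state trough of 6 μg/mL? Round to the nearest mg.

τ/t½ = 14/6 ≈ 2.3333, so f = (1/2)^(14/6) ≈ 0.198425.
Cmin,ss = (D/Vd)·f/(1−f), so D = Cmin,ss·Vd·(1−f)/f.
D = 6 × 209 × (1−f)/f ≈ 6 × 209 × 4.03969 ≈ 5065.77 mg.

5066 mg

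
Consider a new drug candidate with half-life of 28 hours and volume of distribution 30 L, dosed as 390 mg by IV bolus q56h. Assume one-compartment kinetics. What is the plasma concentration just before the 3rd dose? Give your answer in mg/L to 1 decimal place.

4.1 mg/L

f = (1/2)^(τ/t½) = (1/2)^(56/28) ≈ 0.2500.
C₀ = D/Vd = 390/30 ≈ 13.000 mg/L.
Before the 3rd dose, 2 doses have been given. Superposition: Cmin = C₀·(f + f²).
≈ 13.000 × (0.2500 + 0.0625) ≈ 13.000 × 0.3125 ≈ 4.062 mg/L.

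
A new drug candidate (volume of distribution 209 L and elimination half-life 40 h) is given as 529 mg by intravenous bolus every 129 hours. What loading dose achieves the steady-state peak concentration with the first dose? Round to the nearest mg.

592 mg

f = (1/2)^(129/40) ≈ 0.106949; accumulation ratio R = 1/(1−f) ≈ 1.11976.
Loading dose to hit Cmax,ss on first dose: D_load = D_maint·R ≈ 529 × 1.11976 ≈ 592.35 mg.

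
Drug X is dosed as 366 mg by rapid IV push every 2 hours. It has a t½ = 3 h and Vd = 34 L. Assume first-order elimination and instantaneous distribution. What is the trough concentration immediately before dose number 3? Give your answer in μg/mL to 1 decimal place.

f = (1/2)^(τ/t½) = (1/2)^(2/3) ≈ 0.6300.
C₀ = D/Vd = 366/34 ≈ 10.765 μg/mL.
Before the 3rd dose, 2 doses have been given. Superposition: Cmin = C₀·(f + f²).
≈ 10.765 × (0.6300 + 0.3969) ≈ 10.765 × 1.0269 ≈ 11.055 μg/mL.

11.1 μg/mL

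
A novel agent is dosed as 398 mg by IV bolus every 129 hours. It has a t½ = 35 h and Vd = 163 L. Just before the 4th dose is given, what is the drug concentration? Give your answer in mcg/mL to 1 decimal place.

0.2 mcg/mL

f = (1/2)^(τ/t½) = (1/2)^(129/35) ≈ 0.0777.
C₀ = D/Vd = 398/163 ≈ 2.442 mcg/mL.
Before the 4th dose, 3 doses have been given. Superposition: Cmin = C₀·(f + f² + … + f^3).
≈ 2.442 × (0.0777 + 0.0060 + 0.0005) ≈ 2.442 × 0.0842 ≈ 0.206 mcg/mL.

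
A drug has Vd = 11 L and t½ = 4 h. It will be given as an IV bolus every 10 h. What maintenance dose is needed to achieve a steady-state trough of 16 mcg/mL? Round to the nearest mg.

820 mg

τ/t½ = 10/4 ≈ 2.5, so f = (1/2)^(10/4) ≈ 0.176777.
Cmin,ss = (D/Vd)·f/(1−f), so D = Cmin,ss·Vd·(1−f)/f.
D = 16 × 11 × (1−f)/f ≈ 16 × 11 × 4.65684 ≈ 819.60 mg.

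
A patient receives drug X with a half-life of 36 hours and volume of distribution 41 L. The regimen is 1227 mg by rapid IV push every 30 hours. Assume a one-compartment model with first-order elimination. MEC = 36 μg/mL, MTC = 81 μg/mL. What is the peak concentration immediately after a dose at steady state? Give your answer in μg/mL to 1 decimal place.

68.2 μg/mL

τ/t½ = 30/36 ≈ 0.83333, so fraction remaining f = (1/2)^(30/36) ≈ 0.5612.
Accumulation ratio R = 1/(1 − f) ≈ 1/0.4388 ≈ 2.2789.
Each bolus raises the concentration by D/Vd = 1227/41 ≈ 29.927 μg/mL.
Steady-state peak Cmax,ss = C₀·R ≈ 29.927 × 2.2789 ≈ 68.201 μg/mL.
Peak 68.2 μg/mL vs MTC 81 μg/mL: below toxic threshold.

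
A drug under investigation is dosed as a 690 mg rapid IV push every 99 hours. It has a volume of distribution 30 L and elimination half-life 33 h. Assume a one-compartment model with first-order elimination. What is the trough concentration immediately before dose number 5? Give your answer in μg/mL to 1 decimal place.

3.3 μg/mL

f = (1/2)^(τ/t½) = (1/2)^(99/33) ≈ 0.1250.
C₀ = D/Vd = 690/30 ≈ 23.000 μg/mL.
Before the 5th dose, 4 doses have been given. Superposition: Cmin = C₀·(f + f² + … + f^4).
≈ 23.000 × (0.1250 + 0.0156 + 0.0020 + 0.0002) ≈ 23.000 × 0.1428 ≈ 3.284 μg/mL.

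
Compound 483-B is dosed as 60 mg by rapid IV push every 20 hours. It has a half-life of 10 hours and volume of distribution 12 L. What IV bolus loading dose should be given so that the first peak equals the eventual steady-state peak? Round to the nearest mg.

f = (1/2)^(20/10) ≈ 0.250000; accumulation ratio R = 1/(1−f) ≈ 1.33333.
Loading dose to hit Cmax,ss on first dose: D_load = D_maint·R ≈ 60 × 1.33333 ≈ 80.00 mg.

80 mg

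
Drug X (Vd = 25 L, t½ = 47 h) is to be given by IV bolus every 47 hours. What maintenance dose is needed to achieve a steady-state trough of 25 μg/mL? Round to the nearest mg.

625 mg

τ/t½ = 47/47 ≈ 1, so f = (1/2)^(47/47) ≈ 0.500000.
Cmin,ss = (D/Vd)·f/(1−f), so D = Cmin,ss·Vd·(1−f)/f.
D = 25 × 25 × (1−f)/f ≈ 25 × 25 × 1.00000 ≈ 625.00 mg.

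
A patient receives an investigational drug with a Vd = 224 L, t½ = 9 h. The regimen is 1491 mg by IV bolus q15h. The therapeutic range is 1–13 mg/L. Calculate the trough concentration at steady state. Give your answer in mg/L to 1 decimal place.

Over one 15-h interval, 15/9 ≈ 1.6667 half-lives elapse, leaving f ≈ 0.3150 of each dose.
Single-dose peak C₀ = D/Vd = 1491/224 ≈ 6.656 mg/L.
Steady-state trough Cmin,ss = C₀·f/(1−f) ≈ 6.656 × 0.3150/0.6850 ≈ 3.061 mg/L.
Trough 3.1 mg/L vs MEC 1 mg/L: adequate.

3.1 mg/L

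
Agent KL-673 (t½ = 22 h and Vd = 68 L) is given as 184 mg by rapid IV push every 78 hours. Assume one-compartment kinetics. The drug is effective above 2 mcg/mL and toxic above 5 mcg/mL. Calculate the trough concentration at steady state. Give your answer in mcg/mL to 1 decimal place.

0.3 mcg/mL

Over one 78-h interval, 78/22 ≈ 3.5455 half-lives elapse, leaving f ≈ 0.0856 of each dose.
Single-dose peak C₀ = D/Vd = 184/68 ≈ 2.706 mcg/mL.
Steady-state trough Cmin,ss = C₀·f/(1−f) ≈ 2.706 × 0.0856/0.9144 ≈ 0.253 mcg/mL.
Trough 0.3 mcg/mL vs MEC 2 mcg/mL: subtherapeutic.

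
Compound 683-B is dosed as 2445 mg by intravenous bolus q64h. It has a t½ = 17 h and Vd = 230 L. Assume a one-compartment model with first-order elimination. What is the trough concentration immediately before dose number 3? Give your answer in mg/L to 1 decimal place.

f = (1/2)^(τ/t½) = (1/2)^(64/17) ≈ 0.0736.
C₀ = D/Vd = 2445/230 ≈ 10.630 mg/L.
Before the 3rd dose, 2 doses have been given. Superposition: Cmin = C₀·(f + f²).
≈ 10.630 × (0.0736 + 0.0054) ≈ 10.630 × 0.0790 ≈ 0.840 mg/L.

0.8 mg/L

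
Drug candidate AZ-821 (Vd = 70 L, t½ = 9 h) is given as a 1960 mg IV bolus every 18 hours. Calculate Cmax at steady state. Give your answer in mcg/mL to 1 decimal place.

37.3 mcg/mL

τ = 18 h = 2 half-lives, so f = (1/2)^2 = 0.25.
Accumulation ratio R = 1/(1 − f) = 1/0.75 = 4/3.
Single-dose peak C₀ = D/Vd = 1960/70 = 28 mcg/mL.
Steady-state peak Cmax,ss = C₀·R = 28 × 4/3 ≈ 37.333 mcg/mL.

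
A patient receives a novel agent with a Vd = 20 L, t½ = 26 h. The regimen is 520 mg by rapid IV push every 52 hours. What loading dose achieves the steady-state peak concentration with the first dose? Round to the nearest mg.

693 mg

f = (1/2)^(52/26) ≈ 0.250000; accumulation ratio R = 1/(1−f) ≈ 1.33333.
Loading dose to hit Cmax,ss on first dose: D_load = D_maint·R ≈ 520 × 1.33333 ≈ 693.33 mg.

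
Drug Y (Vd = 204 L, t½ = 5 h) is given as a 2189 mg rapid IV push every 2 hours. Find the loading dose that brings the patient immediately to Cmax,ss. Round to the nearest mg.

9040 mg

f = (1/2)^(2/5) ≈ 0.757858; accumulation ratio R = 1/(1−f) ≈ 4.12981.
Loading dose to hit Cmax,ss on first dose: D_load = D_maint·R ≈ 2189 × 4.12981 ≈ 9040.15 mg.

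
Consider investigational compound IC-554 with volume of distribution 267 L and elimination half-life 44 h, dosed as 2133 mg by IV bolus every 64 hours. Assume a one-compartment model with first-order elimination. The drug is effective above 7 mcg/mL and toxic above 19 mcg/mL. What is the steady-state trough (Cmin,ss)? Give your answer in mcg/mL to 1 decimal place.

τ/t½ = 64/44 ≈ 1.4545, so fraction remaining f = (1/2)^(64/44) ≈ 0.3649.
Each bolus raises the concentration by D/Vd = 2133/267 ≈ 7.989 mcg/mL.
Steady-state trough Cmin,ss = C₀·f/(1−f) ≈ 7.989 × 0.3649/0.6351 ≈ 4.590 mcg/mL.
Trough 4.6 mcg/mL vs MEC 7 mcg/mL: subtherapeutic.

4.6 mcg/mL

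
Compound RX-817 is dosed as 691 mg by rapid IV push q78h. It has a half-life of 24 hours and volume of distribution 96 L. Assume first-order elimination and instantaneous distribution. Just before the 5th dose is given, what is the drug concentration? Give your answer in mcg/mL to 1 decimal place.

0.8 mcg/mL

f = (1/2)^(τ/t½) = (1/2)^(78/24) ≈ 0.1051.
C₀ = D/Vd = 691/96 ≈ 7.198 mcg/mL.
Before the 5th dose, 4 doses have been given. Superposition: Cmin = C₀·(f + f² + … + f^4).
≈ 7.198 × (0.1051 + 0.0110 + 0.0012 + 0.0001) ≈ 7.198 × 0.1174 ≈ 0.845 mcg/mL.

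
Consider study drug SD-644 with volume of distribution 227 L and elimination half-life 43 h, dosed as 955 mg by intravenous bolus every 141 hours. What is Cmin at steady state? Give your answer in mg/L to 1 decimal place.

0.5 mg/L

τ/t½ = 141/43 ≈ 3.2791, so fraction remaining f = (1/2)^(141/43) ≈ 0.1030.
Single-dose peak C₀ = D/Vd = 955/227 ≈ 4.207 mg/L.
Steady-state trough Cmin,ss = C₀·f/(1−f) ≈ 4.207 × 0.1030/0.8970 ≈ 0.483 mg/L.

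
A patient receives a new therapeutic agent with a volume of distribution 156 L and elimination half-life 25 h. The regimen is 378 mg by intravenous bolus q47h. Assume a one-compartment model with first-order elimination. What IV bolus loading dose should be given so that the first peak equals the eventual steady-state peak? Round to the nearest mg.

f = (1/2)^(47/25) ≈ 0.271684; accumulation ratio R = 1/(1−f) ≈ 1.37303.
Loading dose to hit Cmax,ss on first dose: D_load = D_maint·R ≈ 378 × 1.37303 ≈ 519.01 mg.

519 mg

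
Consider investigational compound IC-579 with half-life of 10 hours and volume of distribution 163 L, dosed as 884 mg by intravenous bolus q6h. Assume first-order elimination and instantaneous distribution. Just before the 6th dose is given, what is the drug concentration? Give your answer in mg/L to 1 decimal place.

9.2 mg/L

f = (1/2)^(τ/t½) = (1/2)^(6/10) ≈ 0.6598.
C₀ = D/Vd = 884/163 ≈ 5.423 mg/L.
Before the 6th dose, 5 doses have been given. Superposition: Cmin = C₀·(f + f² + … + f^5).
≈ 5.423 × (0.6598 + 0.4353 + 0.2872 + 0.1895 + 0.1250) ≈ 5.423 × 1.6968 ≈ 9.202 mg/L.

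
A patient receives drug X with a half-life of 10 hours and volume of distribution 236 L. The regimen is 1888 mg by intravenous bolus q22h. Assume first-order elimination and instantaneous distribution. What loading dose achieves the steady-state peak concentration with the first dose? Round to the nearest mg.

f = (1/2)^(22/10) ≈ 0.217638; accumulation ratio R = 1/(1−f) ≈ 1.27818.
Loading dose to hit Cmax,ss on first dose: D_load = D_maint·R ≈ 1888 × 1.27818 ≈ 2413.20 mg.

2413 mg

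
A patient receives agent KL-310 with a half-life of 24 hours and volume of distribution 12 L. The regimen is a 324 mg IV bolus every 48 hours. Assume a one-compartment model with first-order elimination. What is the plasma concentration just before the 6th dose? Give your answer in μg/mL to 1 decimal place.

9.0 μg/mL

f = (1/2)^(τ/t½) = (1/2)^(48/24) ≈ 0.2500.
C₀ = D/Vd = 324/12 ≈ 27.000 μg/mL.
Before the 6th dose, 5 doses have been given. Superposition: Cmin = C₀·(f + f² + … + f^5).
≈ 27.000 × (0.2500 + 0.0625 + 0.0156 + 0.0039 + 0.0010) ≈ 27.000 × 0.3330 ≈ 8.991 μg/mL.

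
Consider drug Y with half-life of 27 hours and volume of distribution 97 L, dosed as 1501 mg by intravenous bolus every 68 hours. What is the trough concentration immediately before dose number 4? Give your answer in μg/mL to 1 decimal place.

f = (1/2)^(τ/t½) = (1/2)^(68/27) ≈ 0.1745.
C₀ = D/Vd = 1501/97 ≈ 15.474 μg/mL.
Before the 4th dose, 3 doses have been given. Superposition: Cmin = C₀·(f + f² + … + f^3).
≈ 15.474 × (0.1745 + 0.0305 + 0.0053) ≈ 15.474 × 0.2103 ≈ 3.254 μg/mL.

3.3 μg/mL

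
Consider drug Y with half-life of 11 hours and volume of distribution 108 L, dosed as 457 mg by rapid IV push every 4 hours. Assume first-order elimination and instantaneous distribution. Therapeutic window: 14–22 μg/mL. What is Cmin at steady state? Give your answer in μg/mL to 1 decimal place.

k = ln2/t½ = ln2/11 ≈ 0.063013 h⁻¹; fraction remaining f = e^(−kτ) = e^(−0.063013×4) ≈ 0.7772.
Accumulation ratio R = 1/(1 − f) ≈ 1/0.2228 ≈ 4.4883.
Each bolus raises the concentration by D/Vd = 457/108 ≈ 4.231 μg/mL.
Cmax,ss = C₀/(1 − f) ≈ 4.231/0.2228 ≈ 18.990 μg/mL.
One interval later, Cmin,ss = Cmax,ss·e^(−kτ) ≈ 18.990 × 0.7772 ≈ 14.759 μg/mL.
Trough 14.8 μg/mL vs MEC 14 μg/mL: adequate.

14.8 μg/mL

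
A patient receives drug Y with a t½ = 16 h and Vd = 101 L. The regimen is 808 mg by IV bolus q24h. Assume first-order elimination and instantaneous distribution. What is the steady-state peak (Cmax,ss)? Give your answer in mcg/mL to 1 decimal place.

τ/t½ = 24/16 ≈ 1.5, so fraction remaining f = (1/2)^(24/16) ≈ 0.3536.
Accumulation ratio R = 1/(1 − f) ≈ 1/0.6464 ≈ 1.5470.
Single-dose peak C₀ = D/Vd = 808/101 ≈ 8.000 mcg/mL.
Steady-state peak Cmax,ss = C₀·R ≈ 8.000 × 1.5470 ≈ 12.376 mcg/mL.

12.4 mcg/mL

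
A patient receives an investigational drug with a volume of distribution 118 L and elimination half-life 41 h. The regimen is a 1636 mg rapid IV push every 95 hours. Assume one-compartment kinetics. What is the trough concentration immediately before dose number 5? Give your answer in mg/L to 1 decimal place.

3.5 mg/L

f = (1/2)^(τ/t½) = (1/2)^(95/41) ≈ 0.2007.
C₀ = D/Vd = 1636/118 ≈ 13.864 mg/L.
Before the 5th dose, 4 doses have been given. Superposition: Cmin = C₀·(f + f² + … + f^4).
≈ 13.864 × (0.2007 + 0.0403 + 0.0081 + 0.0016) ≈ 13.864 × 0.2507 ≈ 3.476 mg/L.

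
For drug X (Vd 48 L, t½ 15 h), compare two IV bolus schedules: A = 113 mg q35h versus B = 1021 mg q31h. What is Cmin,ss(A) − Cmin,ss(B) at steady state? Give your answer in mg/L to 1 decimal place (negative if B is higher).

Regimen A: f = (1/2)^(35/15) ≈ 0.1984; Cmin,ss = (113/48)·f/(1−f) ≈ 0.583 mg/L.
Regimen B: f = (1/2)^(31/15) ≈ 0.2387; Cmin,ss = (1021/48)·f/(1−f) ≈ 6.669 mg/L.
Difference ≈ 0.583 − 6.669 ≈ -6.086 mg/L.

-6.1 mg/L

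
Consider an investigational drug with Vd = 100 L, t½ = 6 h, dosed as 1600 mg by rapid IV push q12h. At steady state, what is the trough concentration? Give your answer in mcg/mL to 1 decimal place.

5.3 mcg/mL

τ = 12 h = 2 half-lives, so f = (1/2)^2 = 0.25.
At steady state, R = 1/(1 − 0.25) = 4/3.
Single-dose peak C₀ = D/Vd = 1600/100 = 16 mcg/mL.
Steady-state peak Cmax,ss = C₀·R = 16 × 4/3 ≈ 21.333 mcg/mL.
Steady-state trough Cmin,ss = Cmax,ss·f ≈ 21.333 × 0.25 ≈ 5.333 mcg/mL.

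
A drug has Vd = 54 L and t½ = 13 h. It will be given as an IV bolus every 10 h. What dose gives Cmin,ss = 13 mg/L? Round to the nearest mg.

494 mg

τ/t½ = 10/13 ≈ 0.76923, so f = (1/2)^(10/13) ≈ 0.586730.
Cmin,ss = (D/Vd)·f/(1−f), so D = Cmin,ss·Vd·(1−f)/f.
D = 13 × 54 × (1−f)/f ≈ 13 × 54 × 0.70436 ≈ 494.46 mg.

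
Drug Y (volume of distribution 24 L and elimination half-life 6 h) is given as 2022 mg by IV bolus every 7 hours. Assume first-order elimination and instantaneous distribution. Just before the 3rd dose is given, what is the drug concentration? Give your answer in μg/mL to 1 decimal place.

f = (1/2)^(τ/t½) = (1/2)^(7/6) ≈ 0.4454.
C₀ = D/Vd = 2022/24 ≈ 84.250 μg/mL.
Before the 3rd dose, 2 doses have been given. Superposition: Cmin = C₀·(f + f²).
≈ 84.250 × (0.4454 + 0.1984) ≈ 84.250 × 0.6438 ≈ 54.240 μg/mL.

54.2 μg/mL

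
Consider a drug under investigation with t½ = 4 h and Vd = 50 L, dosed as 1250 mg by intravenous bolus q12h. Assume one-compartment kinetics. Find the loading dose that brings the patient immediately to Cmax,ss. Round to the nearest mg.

f = (1/2)^(12/4) ≈ 0.125000; accumulation ratio R = 1/(1−f) ≈ 1.14286.
Loading dose to hit Cmax,ss on first dose: D_load = D_maint·R ≈ 1250 × 1.14286 ≈ 1428.58 mg.

1429 mg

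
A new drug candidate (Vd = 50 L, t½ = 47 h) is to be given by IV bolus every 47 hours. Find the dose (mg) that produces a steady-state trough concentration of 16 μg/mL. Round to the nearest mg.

800 mg

τ/t½ = 47/47 ≈ 1, so f = (1/2)^(47/47) ≈ 0.500000.
Cmin,ss = (D/Vd)·f/(1−f), so D = Cmin,ss·Vd·(1−f)/f.
D = 16 × 50 × (1−f)/f ≈ 16 × 50 × 1.00000 ≈ 800.00 mg.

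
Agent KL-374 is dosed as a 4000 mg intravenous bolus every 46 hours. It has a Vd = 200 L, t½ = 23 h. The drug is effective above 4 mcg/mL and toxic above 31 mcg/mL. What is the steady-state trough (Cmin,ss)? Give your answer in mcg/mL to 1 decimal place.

τ = 46 h = 2 half-lives, so f = (1/2)^2 = 0.25.
Accumulation ratio R = 1/(1 − f) = 1/0.75 = 4/3.
Single-dose peak C₀ = D/Vd = 4000/200 = 20 mcg/mL.
Steady-state peak Cmax,ss = C₀·R = 20 × 4/3 ≈ 26.667 mcg/mL.
Steady-state trough Cmin,ss = Cmax,ss·f ≈ 26.667 × 0.25 ≈ 6.667 mcg/mL.
Trough 6.7 mcg/mL vs MEC 4 mcg/mL: adequate.

6.7 mcg/mL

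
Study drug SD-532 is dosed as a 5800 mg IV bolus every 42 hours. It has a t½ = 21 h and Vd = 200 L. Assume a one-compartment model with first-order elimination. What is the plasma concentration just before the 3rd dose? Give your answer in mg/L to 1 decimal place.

f = (1/2)^(τ/t½) = (1/2)^(42/21) ≈ 0.2500.
C₀ = D/Vd = 5800/200 ≈ 29.000 mg/L.
Before the 3rd dose, 2 doses have been given. Superposition: Cmin = C₀·(f + f²).
≈ 29.000 × (0.2500 + 0.0625) ≈ 29.000 × 0.3125 ≈ 9.062 mg/L.

9.1 mg/L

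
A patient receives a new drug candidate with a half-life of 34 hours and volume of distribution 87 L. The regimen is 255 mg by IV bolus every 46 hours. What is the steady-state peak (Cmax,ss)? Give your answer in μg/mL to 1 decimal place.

4.8 μg/mL

k = ln2/t½ = ln2/34 ≈ 0.020387 h⁻¹; fraction remaining f = e^(−kτ) = e^(−0.020387×46) ≈ 0.3915.
At steady state, accumulation factor R = 1/(1 − e^(−kτ)) ≈ 1.6434.
Each bolus raises the concentration by D/Vd = 255/87 ≈ 2.931 μg/mL.
Steady-state peak Cmax,ss = C₀·R ≈ 2.931 × 1.6434 ≈ 4.817 μg/mL.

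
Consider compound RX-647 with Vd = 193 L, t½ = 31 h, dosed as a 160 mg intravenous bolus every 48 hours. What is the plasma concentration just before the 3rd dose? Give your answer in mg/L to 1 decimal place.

0.4 mg/L

f = (1/2)^(τ/t½) = (1/2)^(48/31) ≈ 0.3419.
C₀ = D/Vd = 160/193 ≈ 0.829 mg/L.
Before the 3rd dose, 2 doses have been given. Superposition: Cmin = C₀·(f + f²).
≈ 0.829 × (0.3419 + 0.1169) ≈ 0.829 × 0.4588 ≈ 0.380 mg/L.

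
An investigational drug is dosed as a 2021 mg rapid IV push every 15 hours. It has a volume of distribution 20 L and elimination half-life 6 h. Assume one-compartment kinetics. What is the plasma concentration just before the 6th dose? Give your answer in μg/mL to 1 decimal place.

21.7 μg/mL

f = (1/2)^(τ/t½) = (1/2)^(15/6) ≈ 0.1768.
C₀ = D/Vd = 2021/20 ≈ 101.050 μg/mL.
Before the 6th dose, 5 doses have been given. Superposition: Cmin = C₀·(f + f² + … + f^5).
≈ 101.050 × (0.1768 + 0.0313 + 0.0055 + 0.0010 + 0.0002) ≈ 101.050 × 0.2148 ≈ 21.706 μg/mL.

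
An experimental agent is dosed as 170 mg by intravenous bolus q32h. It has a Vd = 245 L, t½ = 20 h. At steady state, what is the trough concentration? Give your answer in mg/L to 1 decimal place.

0.3 mg/L

τ/t½ = 32/20 ≈ 1.6, so fraction remaining f = (1/2)^(32/20) ≈ 0.3299.
At steady state, accumulation factor R = 1/(1 − e^(−kτ)) ≈ 1.4923.
Each bolus raises the concentration by D/Vd = 170/245 ≈ 0.694 mg/L.
Steady-state peak Cmax,ss = C₀·R ≈ 0.694 × 1.4923 ≈ 1.036 mg/L.
One interval later, Cmin,ss = Cmax,ss·e^(−kτ) ≈ 1.036 × 0.3299 ≈ 0.342 mg/L.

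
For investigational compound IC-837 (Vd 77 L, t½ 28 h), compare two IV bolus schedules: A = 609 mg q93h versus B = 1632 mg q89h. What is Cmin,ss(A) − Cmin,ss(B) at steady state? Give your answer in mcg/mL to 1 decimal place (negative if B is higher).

-1.8 mcg/mL

Regimen A: f = (1/2)^(93/28) ≈ 0.1000; Cmin,ss = (609/77)·f/(1−f) ≈ 0.879 mcg/mL.
Regimen B: f = (1/2)^(89/28) ≈ 0.1104; Cmin,ss = (1632/77)·f/(1−f) ≈ 2.630 mcg/mL.
Difference ≈ 0.879 − 2.630 ≈ -1.751 mcg/mL.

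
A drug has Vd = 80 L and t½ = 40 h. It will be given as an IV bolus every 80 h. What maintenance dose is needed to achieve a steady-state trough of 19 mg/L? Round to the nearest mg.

4560 mg

τ/t½ = 80/40 ≈ 2, so f = (1/2)^(80/40) ≈ 0.250000.
Cmin,ss = (D/Vd)·f/(1−f), so D = Cmin,ss·Vd·(1−f)/f.
D = 19 × 80 × (1−f)/f ≈ 19 × 80 × 3.00000 ≈ 4560.00 mg.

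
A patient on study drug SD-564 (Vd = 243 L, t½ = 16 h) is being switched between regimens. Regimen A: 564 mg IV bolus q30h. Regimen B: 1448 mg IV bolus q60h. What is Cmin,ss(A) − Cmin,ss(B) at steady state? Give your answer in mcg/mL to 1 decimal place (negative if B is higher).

0.4 mcg/mL

Regimen A: f = (1/2)^(30/16) ≈ 0.2726; Cmin,ss = (564/243)·f/(1−f) ≈ 0.870 mcg/mL.
Regimen B: f = (1/2)^(60/16) ≈ 0.0743; Cmin,ss = (1448/243)·f/(1−f) ≈ 0.478 mcg/mL.
Difference ≈ 0.870 − 0.478 ≈ 0.392 mcg/mL.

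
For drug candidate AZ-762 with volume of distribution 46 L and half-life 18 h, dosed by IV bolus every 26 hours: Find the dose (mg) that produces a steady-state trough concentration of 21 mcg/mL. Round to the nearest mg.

τ/t½ = 26/18 ≈ 1.4444, so f = (1/2)^(26/18) ≈ 0.367434.
Cmin,ss = (D/Vd)·f/(1−f), so D = Cmin,ss·Vd·(1−f)/f.
D = 21 × 46 × (1−f)/f ≈ 21 × 46 × 1.72158 ≈ 1663.05 mg.

1663 mg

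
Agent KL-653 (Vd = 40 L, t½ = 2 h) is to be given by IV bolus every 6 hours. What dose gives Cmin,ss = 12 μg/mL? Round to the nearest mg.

3360 mg

τ/t½ = 6/2 ≈ 3, so f = (1/2)^(6/2) ≈ 0.125000.
Cmin,ss = (D/Vd)·f/(1−f), so D = Cmin,ss·Vd·(1−f)/f.
D = 12 × 40 × (1−f)/f ≈ 12 × 40 × 7.00000 ≈ 3360.00 mg.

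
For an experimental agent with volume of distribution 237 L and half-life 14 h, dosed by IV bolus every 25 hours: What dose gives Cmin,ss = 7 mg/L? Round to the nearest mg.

4061 mg

τ/t½ = 25/14 ≈ 1.7857, so f = (1/2)^(25/14) ≈ 0.290032.
Cmin,ss = (D/Vd)·f/(1−f), so D = Cmin,ss·Vd·(1−f)/f.
D = 7 × 237 × (1−f)/f ≈ 7 × 237 × 2.44790 ≈ 4061.07 mg.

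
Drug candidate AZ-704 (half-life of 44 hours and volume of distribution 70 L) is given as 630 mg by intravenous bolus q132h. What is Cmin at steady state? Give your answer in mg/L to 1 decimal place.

1.3 mg/L

The dosing interval is 3 half-lives, so f = 2^(−3) = 0.125.
Accumulation ratio R = 1/(1 − f) = 1/0.875 = 8/7.
Single-dose peak C₀ = D/Vd = 630/70 = 9 mg/L.
Steady-state peak Cmax,ss = C₀·R = 9 × 8/7 ≈ 10.286 mg/L.
Steady-state trough Cmin,ss = Cmax,ss·f ≈ 10.286 × 0.125 ≈ 1.286 mg/L.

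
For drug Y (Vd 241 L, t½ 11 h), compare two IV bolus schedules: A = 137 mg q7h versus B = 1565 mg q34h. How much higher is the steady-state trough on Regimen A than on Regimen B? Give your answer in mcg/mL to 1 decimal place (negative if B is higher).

Regimen A: f = (1/2)^(7/11) ≈ 0.6433; Cmin,ss = (137/241)·f/(1−f) ≈ 1.025 mcg/mL.
Regimen B: f = (1/2)^(34/11) ≈ 0.1174; Cmin,ss = (1565/241)·f/(1−f) ≈ 0.864 mcg/mL.
Difference ≈ 1.025 − 0.864 ≈ 0.161 mcg/mL.

0.2 mcg/mL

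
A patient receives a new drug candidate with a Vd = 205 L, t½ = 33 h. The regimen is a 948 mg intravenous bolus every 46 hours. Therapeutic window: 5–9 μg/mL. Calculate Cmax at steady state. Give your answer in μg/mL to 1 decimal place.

τ/t½ = 46/33 ≈ 1.3939, so fraction remaining f = (1/2)^(46/33) ≈ 0.3805.
Accumulation ratio R = 1/(1 − f) ≈ 1/0.6195 ≈ 1.6142.
Single-dose peak C₀ = D/Vd = 948/205 ≈ 4.624 μg/mL.
Cmax,ss = C₀/(1 − f) ≈ 4.624/0.6195 ≈ 7.464 μg/mL.
Peak 7.5 μg/mL vs MTC 9 μg/mL: below toxic threshold.

7.5 μg/mL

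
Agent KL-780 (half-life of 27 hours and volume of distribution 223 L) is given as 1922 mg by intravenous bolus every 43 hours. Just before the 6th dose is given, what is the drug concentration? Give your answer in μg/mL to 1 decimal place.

f = (1/2)^(τ/t½) = (1/2)^(43/27) ≈ 0.3316.
C₀ = D/Vd = 1922/223 ≈ 8.619 μg/mL.
Before the 6th dose, 5 doses have been given. Superposition: Cmin = C₀·(f + f² + … + f^5).
≈ 8.619 × (0.3316 + 0.1100 + 0.0365 + 0.0121 + 0.0040) ≈ 8.619 × 0.4942 ≈ 4.260 μg/mL.

4.3 μg/mL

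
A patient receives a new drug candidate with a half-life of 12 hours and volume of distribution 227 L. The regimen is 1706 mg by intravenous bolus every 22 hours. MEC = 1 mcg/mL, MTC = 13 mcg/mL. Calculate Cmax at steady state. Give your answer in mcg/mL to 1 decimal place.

10.4 mcg/mL

k = ln2/t½ = ln2/12 ≈ 0.057762 h⁻¹; fraction remaining f = e^(−kτ) = e^(−0.057762×22) ≈ 0.2806.
At steady state, accumulation factor R = 1/(1 − e^(−kτ)) ≈ 1.3900.
Each bolus raises the concentration by D/Vd = 1706/227 ≈ 7.515 mcg/mL.
Steady-state peak Cmax,ss = C₀·R ≈ 7.515 × 1.3900 ≈ 10.446 mcg/mL.
Peak 10.4 mcg/mL vs MTC 13 mcg/mL: below toxic threshold.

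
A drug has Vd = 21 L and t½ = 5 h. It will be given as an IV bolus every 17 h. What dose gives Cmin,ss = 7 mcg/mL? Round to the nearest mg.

1405 mg

τ/t½ = 17/5 ≈ 3.4, so f = (1/2)^(17/5) ≈ 0.094732.
Cmin,ss = (D/Vd)·f/(1−f), so D = Cmin,ss·Vd·(1−f)/f.
D = 7 × 21 × (1−f)/f ≈ 7 × 21 × 9.55610 ≈ 1404.75 mg.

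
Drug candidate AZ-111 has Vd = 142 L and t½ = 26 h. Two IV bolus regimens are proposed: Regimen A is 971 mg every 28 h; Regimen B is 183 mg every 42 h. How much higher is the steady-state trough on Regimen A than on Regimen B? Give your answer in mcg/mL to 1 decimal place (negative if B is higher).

5.5 mcg/mL

Regimen A: f = (1/2)^(28/26) ≈ 0.4740; Cmin,ss = (971/142)·f/(1−f) ≈ 6.162 mcg/mL.
Regimen B: f = (1/2)^(42/26) ≈ 0.3264; Cmin,ss = (183/142)·f/(1−f) ≈ 0.624 mcg/mL.
Difference ≈ 6.162 − 0.624 ≈ 5.538 mcg/mL.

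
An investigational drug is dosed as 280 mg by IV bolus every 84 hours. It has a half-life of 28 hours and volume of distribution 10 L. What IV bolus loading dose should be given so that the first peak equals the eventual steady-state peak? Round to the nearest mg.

f = (1/2)^(84/28) ≈ 0.125000; accumulation ratio R = 1/(1−f) ≈ 1.14286.
Loading dose to hit Cmax,ss on first dose: D_load = D_maint·R ≈ 280 × 1.14286 ≈ 320.00 mg.

320 mg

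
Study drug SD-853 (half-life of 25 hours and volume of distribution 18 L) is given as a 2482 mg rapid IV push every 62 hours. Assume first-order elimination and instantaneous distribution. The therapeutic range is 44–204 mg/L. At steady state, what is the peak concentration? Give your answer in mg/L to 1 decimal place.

τ/t½ = 62/25 ≈ 2.48, so fraction remaining f = (1/2)^(62/25) ≈ 0.1792.
Accumulation ratio R = 1/(1 − f) ≈ 1/0.8208 ≈ 1.2183.
Each bolus raises the concentration by D/Vd = 2482/18 ≈ 137.889 mg/L.
Steady-state peak Cmax,ss = C₀·R ≈ 137.889 × 1.2183 ≈ 167.990 mg/L.
Peak 168.0 mg/L vs MTC 204 mg/L: below toxic threshold.

168.0 mg/L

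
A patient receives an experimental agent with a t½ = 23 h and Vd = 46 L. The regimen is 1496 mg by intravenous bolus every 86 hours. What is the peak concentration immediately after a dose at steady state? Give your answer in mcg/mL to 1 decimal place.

35.2 mcg/mL

τ/t½ = 86/23 ≈ 3.7391, so fraction remaining f = (1/2)^(86/23) ≈ 0.0749.
At steady state, accumulation factor R = 1/(1 − e^(−kτ)) ≈ 1.0810.
Single-dose peak C₀ = D/Vd = 1496/46 ≈ 32.522 mcg/mL.
Steady-state peak Cmax,ss = C₀·R ≈ 32.522 × 1.0810 ≈ 35.156 mcg/mL.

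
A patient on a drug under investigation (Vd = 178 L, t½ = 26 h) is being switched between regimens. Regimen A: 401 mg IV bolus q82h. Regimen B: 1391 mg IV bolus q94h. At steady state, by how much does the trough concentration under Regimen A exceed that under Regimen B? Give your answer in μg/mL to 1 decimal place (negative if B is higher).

Regimen A: f = (1/2)^(82/26) ≈ 0.1124; Cmin,ss = (401/178)·f/(1−f) ≈ 0.285 μg/mL.
Regimen B: f = (1/2)^(94/26) ≈ 0.0816; Cmin,ss = (1391/178)·f/(1−f) ≈ 0.694 μg/mL.
Difference ≈ 0.285 − 0.694 ≈ -0.409 μg/mL.

-0.4 μg/mL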